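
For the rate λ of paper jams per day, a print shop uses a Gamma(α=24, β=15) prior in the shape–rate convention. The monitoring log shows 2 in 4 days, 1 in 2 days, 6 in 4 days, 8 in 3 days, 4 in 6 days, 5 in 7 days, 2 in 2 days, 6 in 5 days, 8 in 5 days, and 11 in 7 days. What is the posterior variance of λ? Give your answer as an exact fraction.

Total count: 2 + 1 + 6 + 8 + 4 + 5 + 2 + 6 + 8 + 11 = 53.
Total exposure: 4 + 2 + 4 + 3 + 6 + 7 + 2 + 5 + 5 + 7 = 45 days.
Gamma(α, β) with Poisson data over total exposure Σt gives posterior Gamma(α+Σx, β+Σt) = Gamma(77, 60).
Posterior variance = α'/β'² = 77/3600.

77/3600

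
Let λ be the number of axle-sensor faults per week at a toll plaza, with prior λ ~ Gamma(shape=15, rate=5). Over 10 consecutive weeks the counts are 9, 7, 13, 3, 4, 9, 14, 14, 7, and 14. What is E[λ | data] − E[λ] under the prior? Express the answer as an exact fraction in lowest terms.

Total count: 9 + 7 + 13 + 3 + 4 + 9 + 14 + 14 + 7 + 14 = 94.
Total exposure: 10 weeks.
By Gamma–Poisson conjugacy, the posterior is Gamma(α + Σx, β + Σt) = Gamma(15 + 94, 5 + 10) = Gamma(109, 15).
Posterior mean = 109/15 = 109/15; prior mean = 15/5 = 3. Difference = 109/15 − 3 = 64/15.

64/15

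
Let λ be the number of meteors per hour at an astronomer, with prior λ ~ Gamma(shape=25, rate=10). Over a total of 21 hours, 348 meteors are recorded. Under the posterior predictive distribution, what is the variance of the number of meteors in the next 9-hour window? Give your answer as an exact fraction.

134280/961

Total count 348 over total exposure 21 hours.
By Gamma–Poisson conjugacy, the posterior is Gamma(α + Σx, β + Σt) = Gamma(25 + 348, 10 + 21) = Gamma(373, 31).
The posterior predictive for a window of length T is Negative Binomial with variance T·α'·(β'+T)/β'² = 9·373·40/961 = 134280/961.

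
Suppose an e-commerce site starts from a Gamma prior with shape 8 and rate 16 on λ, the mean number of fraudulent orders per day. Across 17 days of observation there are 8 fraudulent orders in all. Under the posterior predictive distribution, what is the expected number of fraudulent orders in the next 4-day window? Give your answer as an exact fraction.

64/33

Total count 8 over total exposure 17 days.
The Gamma prior is conjugate for the Poisson rate, so λ | data ~ Gamma(8+8, 16+17) = Gamma(16, 33).
Predictive mean over a 4-day window = T·E[λ|data] = 4·16/33 = 64/33.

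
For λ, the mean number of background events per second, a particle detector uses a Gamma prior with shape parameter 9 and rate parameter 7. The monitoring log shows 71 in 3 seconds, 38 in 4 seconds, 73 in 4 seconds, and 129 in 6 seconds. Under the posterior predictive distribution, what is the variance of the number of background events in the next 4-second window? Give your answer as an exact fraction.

560/9

Total count: 71 + 38 + 73 + 129 = 311.
Total exposure: 3 + 4 + 4 + 6 = 17 seconds.
Conjugate update: add total count to the shape and total exposure to the rate, giving Gamma(320, 24).
The posterior predictive for a window of length T is Negative Binomial with variance T·α'·(β'+T)/β'² = 4·320·28/576 = 560/9.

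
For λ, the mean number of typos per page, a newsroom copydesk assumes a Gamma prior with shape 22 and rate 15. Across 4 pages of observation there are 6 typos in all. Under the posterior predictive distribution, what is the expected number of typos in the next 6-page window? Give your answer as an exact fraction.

Total count 6 over total exposure 4 pages.
Conjugate update: add total count to the shape and total exposure to the rate, giving Gamma(28, 19).
Predictive mean over a 6-page window = T·E[λ|data] = 6·28/19 = 168/19.

168/19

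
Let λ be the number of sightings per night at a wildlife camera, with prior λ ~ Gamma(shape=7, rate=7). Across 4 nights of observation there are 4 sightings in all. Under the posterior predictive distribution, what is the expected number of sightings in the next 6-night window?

Total count 4 over total exposure 4 nights.
Conjugate update: add total count to the shape and total exposure to the rate, giving Gamma(11, 11).
Predictive mean over a 6-night window = T·E[λ|data] = 6·11/11 = 6.

6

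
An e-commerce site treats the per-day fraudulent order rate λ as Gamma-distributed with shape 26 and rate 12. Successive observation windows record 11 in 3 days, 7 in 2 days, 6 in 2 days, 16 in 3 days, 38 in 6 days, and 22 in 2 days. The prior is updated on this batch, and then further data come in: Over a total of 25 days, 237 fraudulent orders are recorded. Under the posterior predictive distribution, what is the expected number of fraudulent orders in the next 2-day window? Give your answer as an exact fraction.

Total count: 11 + 7 + 6 + 16 + 38 + 22 = 100.
Total exposure: 3 + 2 + 2 + 3 + 6 + 2 = 18 days.
After the first batch: Gamma(26 + 100, 12 + 18) = Gamma(126, 30).
Total count 237 over total exposure 25 days.
After the second batch: Gamma(126 + 237, 30 + 25) = Gamma(363, 55).
Predictive mean over a 2-day window = T·E[λ|data] = 2·363/55 = 66/5.

66/5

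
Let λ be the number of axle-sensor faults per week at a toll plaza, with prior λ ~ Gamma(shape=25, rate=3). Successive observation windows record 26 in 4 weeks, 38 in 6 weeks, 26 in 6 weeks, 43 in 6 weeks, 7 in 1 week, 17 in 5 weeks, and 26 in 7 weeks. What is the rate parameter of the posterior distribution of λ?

38

Total count: 26 + 38 + 26 + 43 + 7 + 17 + 26 = 183.
Total exposure: 4 + 6 + 6 + 6 + 1 + 5 + 7 = 35 weeks.
By Gamma–Poisson conjugacy, the posterior is Gamma(α + Σx, β + Σt) = Gamma(25 + 183, 3 + 35) = Gamma(208, 38).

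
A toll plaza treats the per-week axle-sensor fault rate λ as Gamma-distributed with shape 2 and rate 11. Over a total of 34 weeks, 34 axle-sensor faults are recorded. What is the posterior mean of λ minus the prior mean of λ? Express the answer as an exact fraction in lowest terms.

34/55

Total count 34 over total exposure 34 weeks.
Posterior: α' = 2 + 34 = 36, β' = 11 + 34 = 45.
Posterior mean = 36/45 = 4/5; prior mean = 2/11 = 2/11. Difference = 4/5 − 2/11 = 34/55.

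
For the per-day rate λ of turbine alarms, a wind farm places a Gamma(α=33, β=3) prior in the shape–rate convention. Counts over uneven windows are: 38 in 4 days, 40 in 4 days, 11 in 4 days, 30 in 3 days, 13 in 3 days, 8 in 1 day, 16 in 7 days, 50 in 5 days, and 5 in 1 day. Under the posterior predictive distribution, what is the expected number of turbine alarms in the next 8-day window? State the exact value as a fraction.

Total count: 38 + 40 + 11 + 30 + 13 + 8 + 16 + 50 + 5 = 211.
Total exposure: 4 + 4 + 4 + 3 + 3 + 1 + 7 + 5 + 1 = 32 days.
Gamma(α, β) with Poisson data over total exposure Σt gives posterior Gamma(α+Σx, β+Σt) = Gamma(244, 35).
Predictive mean over an 8-day window = T·E[λ|data] = 8·244/35 = 1952/35.

1952/35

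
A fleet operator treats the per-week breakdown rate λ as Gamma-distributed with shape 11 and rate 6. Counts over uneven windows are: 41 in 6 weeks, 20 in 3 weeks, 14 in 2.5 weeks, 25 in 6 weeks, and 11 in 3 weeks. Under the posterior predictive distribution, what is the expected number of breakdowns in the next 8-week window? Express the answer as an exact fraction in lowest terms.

1952/53

Total count: 41 + 20 + 14 + 25 + 11 = 111.
Total exposure: 6 + 3 + 2.5 + 6 + 3 = 20.5 weeks.
Gamma(α, β) with Poisson data over total exposure Σt gives posterior Gamma(α+Σx, β+Σt) = Gamma(122, 53/2).
Predictive mean over an 8-week window = T·E[λ|data] = 8·122/(53/2) = 1952/53.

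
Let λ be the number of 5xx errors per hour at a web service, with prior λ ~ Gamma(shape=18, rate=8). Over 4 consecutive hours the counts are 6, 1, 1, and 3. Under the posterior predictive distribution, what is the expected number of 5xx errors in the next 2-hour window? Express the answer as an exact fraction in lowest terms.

29/6

Total count: 6 + 1 + 1 + 3 = 11.
Total exposure: 4 hours.
Conjugate update: add total count to the shape and total exposure to the rate, giving Gamma(29, 12).
Predictive mean over a 2-hour window = T·E[λ|data] = 2·29/12 = 29/6.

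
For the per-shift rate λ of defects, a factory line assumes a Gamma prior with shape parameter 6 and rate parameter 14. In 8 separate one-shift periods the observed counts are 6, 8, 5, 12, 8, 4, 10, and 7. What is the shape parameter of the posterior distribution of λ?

66

Total count: 6 + 8 + 5 + 12 + 8 + 4 + 10 + 7 = 60.
Total exposure: 8 shifts.
Conjugate update: add total count to the shape and total exposure to the rate, giving Gamma(66, 22).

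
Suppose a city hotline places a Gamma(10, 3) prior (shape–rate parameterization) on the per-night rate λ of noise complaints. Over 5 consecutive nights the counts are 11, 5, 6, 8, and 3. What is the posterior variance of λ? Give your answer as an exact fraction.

43/64

Total count: 11 + 5 + 6 + 8 + 3 = 33.
Total exposure: 5 nights.
By Gamma–Poisson conjugacy, the posterior is Gamma(α + Σx, β + Σt) = Gamma(10 + 33, 3 + 5) = Gamma(43, 8).
Posterior variance = α'/β'² = 43/64.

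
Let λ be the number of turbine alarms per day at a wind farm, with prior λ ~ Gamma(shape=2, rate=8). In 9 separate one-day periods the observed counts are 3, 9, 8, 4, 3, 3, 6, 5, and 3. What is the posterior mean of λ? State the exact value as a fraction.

46/17

Total count: 3 + 9 + 8 + 4 + 3 + 3 + 6 + 5 + 3 = 44.
Total exposure: 9 days.
The Gamma prior is conjugate for the Poisson rate, so λ | data ~ Gamma(2+44, 8+9) = Gamma(46, 17).
Posterior mean = α'/β' = 46/17.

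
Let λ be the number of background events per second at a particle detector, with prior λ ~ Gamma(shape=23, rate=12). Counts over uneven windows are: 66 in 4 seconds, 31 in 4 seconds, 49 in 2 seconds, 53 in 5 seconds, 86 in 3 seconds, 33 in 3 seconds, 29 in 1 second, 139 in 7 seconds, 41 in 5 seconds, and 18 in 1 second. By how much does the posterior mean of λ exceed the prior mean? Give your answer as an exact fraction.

Total count: 66 + 31 + 49 + 53 + 86 + 33 + 29 + 139 + 41 + 18 = 545.
Total exposure: 4 + 4 + 2 + 5 + 3 + 3 + 1 + 7 + 5 + 1 = 35 seconds.
Posterior: α' = 23 + 545 = 568, β' = 12 + 35 = 47.
Posterior mean = 568/47 = 568/47; prior mean = 23/12 = 23/12. Difference = 568/47 − 23/12 = 5735/564.

5735/564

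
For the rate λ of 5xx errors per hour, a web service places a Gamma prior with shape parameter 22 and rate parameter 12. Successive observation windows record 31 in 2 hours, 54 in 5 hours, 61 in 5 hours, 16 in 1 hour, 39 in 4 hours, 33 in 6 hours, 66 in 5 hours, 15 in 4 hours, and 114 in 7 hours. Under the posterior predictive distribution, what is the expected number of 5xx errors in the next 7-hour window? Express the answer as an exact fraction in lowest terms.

3157/51

Total count: 31 + 54 + 61 + 16 + 39 + 33 + 66 + 15 + 114 = 429.
Total exposure: 2 + 5 + 5 + 1 + 4 + 6 + 5 + 4 + 7 = 39 hours.
Posterior: α' = 22 + 429 = 451, β' = 12 + 39 = 51.
Predictive mean over a 7-hour window = T·E[λ|data] = 7·451/51 = 3157/51.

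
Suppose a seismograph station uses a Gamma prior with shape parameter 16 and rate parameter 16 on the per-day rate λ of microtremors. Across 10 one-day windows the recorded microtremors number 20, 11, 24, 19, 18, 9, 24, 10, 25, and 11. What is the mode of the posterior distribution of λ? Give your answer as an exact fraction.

Total count: 20 + 11 + 24 + 19 + 18 + 9 + 24 + 10 + 25 + 11 = 171.
Total exposure: 10 days.
Gamma(α, β) with Poisson data over total exposure Σt gives posterior Gamma(α+Σx, β+Σt) = Gamma(187, 26).
Posterior mode = (α'−1)/β' = 186/26 = 93/13.

93/13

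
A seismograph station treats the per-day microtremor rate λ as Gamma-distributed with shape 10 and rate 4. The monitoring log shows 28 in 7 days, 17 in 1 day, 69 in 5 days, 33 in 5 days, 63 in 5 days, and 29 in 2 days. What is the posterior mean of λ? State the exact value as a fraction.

Total count: 28 + 17 + 69 + 33 + 63 + 29 = 239.
Total exposure: 7 + 1 + 5 + 5 + 5 + 2 = 25 days.
Posterior: α' = 10 + 239 = 249, β' = 4 + 25 = 29.
Posterior mean = α'/β' = 249/29.

249/29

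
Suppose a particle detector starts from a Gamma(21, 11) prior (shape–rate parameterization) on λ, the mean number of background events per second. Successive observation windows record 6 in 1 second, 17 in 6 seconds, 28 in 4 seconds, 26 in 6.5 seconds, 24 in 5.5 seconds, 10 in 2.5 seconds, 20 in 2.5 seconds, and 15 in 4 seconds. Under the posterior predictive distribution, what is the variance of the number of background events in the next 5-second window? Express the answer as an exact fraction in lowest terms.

Total count: 6 + 17 + 28 + 26 + 24 + 10 + 20 + 15 = 146.
Total exposure: 1 + 6 + 4 + 6.5 + 5.5 + 2.5 + 2.5 + 4 = 32 seconds.
The Gamma prior is conjugate for the Poisson rate, so λ | data ~ Gamma(21+146, 11+32) = Gamma(167, 43).
The posterior predictive for a window of length T is Negative Binomial with variance T·α'·(β'+T)/β'² = 5·167·48/1849 = 40080/1849.

40080/1849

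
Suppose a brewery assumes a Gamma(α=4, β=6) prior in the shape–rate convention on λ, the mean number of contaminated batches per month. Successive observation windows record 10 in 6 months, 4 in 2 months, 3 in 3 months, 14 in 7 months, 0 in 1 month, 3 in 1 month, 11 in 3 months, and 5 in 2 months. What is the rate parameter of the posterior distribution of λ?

31

Total count: 10 + 4 + 3 + 14 + 0 + 3 + 11 + 5 = 50.
Total exposure: 6 + 2 + 3 + 7 + 1 + 1 + 3 + 2 = 25 months.
The Gamma prior is conjugate for the Poisson rate, so λ | data ~ Gamma(4+50, 6+25) = Gamma(54, 31).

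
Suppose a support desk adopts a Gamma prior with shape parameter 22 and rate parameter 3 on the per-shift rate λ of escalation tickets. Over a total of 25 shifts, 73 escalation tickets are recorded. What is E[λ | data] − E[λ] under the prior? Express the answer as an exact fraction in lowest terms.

-331/84

Total count 73 over total exposure 25 shifts.
By Gamma–Poisson conjugacy, the posterior is Gamma(α + Σx, β + Σt) = Gamma(22 + 73, 3 + 25) = Gamma(95, 28).
Posterior mean = 95/28 = 95/28; prior mean = 22/3 = 22/3. Difference = 95/28 − 22/3 = -331/84.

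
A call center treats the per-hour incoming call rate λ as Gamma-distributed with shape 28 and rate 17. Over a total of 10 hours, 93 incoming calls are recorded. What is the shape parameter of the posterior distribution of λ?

Total count 93 over total exposure 10 hours.
Conjugate update: add total count to the shape and total exposure to the rate, giving Gamma(121, 27).

121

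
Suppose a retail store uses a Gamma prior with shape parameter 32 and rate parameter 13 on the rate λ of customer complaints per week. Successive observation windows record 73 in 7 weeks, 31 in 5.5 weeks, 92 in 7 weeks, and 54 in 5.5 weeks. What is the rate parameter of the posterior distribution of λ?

38

Total count: 73 + 31 + 92 + 54 = 250.
Total exposure: 7 + 5.5 + 7 + 5.5 = 25 weeks.
Gamma(α, β) with Poisson data over total exposure Σt gives posterior Gamma(α+Σx, β+Σt) = Gamma(282, 38).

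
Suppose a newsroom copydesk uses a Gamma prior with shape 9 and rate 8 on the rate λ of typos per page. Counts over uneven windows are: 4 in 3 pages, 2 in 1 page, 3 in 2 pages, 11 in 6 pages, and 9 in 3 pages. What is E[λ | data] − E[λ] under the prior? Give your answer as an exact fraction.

Total count: 4 + 2 + 3 + 11 + 9 = 29.
Total exposure: 3 + 1 + 2 + 6 + 3 = 15 pages.
Posterior: α' = 9 + 29 = 38, β' = 8 + 15 = 23.
Posterior mean = 38/23 = 38/23; prior mean = 9/8 = 9/8. Difference = 38/23 − 9/8 = 97/184.

97/184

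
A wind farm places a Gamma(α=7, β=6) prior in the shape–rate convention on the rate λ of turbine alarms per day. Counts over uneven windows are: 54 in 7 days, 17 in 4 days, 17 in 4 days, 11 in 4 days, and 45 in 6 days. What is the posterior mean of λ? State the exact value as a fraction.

Total count: 54 + 17 + 17 + 11 + 45 = 144.
Total exposure: 7 + 4 + 4 + 4 + 6 = 25 days.
Posterior: α' = 7 + 144 = 151, β' = 6 + 25 = 31.
Posterior mean = α'/β' = 151/31.

151/31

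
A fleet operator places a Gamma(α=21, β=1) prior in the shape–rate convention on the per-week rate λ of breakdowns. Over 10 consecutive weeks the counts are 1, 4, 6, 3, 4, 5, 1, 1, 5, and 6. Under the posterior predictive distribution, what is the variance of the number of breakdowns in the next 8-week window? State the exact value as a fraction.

8664/121

Total count: 1 + 4 + 6 + 3 + 4 + 5 + 1 + 1 + 5 + 6 = 36.
Total exposure: 10 weeks.
Gamma(α, β) with Poisson data over total exposure Σt gives posterior Gamma(α+Σx, β+Σt) = Gamma(57, 11).
The posterior predictive for a window of length T is Negative Binomial with variance T·α'·(β'+T)/β'² = 8·57·19/121 = 8664/121.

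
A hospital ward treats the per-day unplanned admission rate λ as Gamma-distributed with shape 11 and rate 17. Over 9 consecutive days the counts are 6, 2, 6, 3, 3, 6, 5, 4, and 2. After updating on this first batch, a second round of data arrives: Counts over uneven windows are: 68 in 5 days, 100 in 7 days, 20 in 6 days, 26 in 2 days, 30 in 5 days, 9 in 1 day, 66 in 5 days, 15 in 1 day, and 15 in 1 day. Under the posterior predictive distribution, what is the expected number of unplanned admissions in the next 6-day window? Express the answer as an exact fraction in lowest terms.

2382/59

Total count: 6 + 2 + 6 + 3 + 3 + 6 + 5 + 4 + 2 = 37.
Total exposure: 9 days.
After the first batch: Gamma(11 + 37, 17 + 9) = Gamma(48, 26).
Total count: 68 + 100 + 20 + 26 + 30 + 9 + 66 + 15 + 15 = 349.
Total exposure: 5 + 7 + 6 + 2 + 5 + 1 + 5 + 1 + 1 = 33 days.
After the second batch: Gamma(48 + 349, 26 + 33) = Gamma(397, 59).
Predictive mean over a 6-day window = T·E[λ|data] = 6·397/59 = 2382/59.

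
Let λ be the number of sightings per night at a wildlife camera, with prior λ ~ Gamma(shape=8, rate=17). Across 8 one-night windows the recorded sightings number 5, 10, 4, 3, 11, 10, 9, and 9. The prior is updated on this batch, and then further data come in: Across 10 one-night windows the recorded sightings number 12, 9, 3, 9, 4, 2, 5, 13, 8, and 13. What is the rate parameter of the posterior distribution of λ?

Total count: 5 + 10 + 4 + 3 + 11 + 10 + 9 + 9 = 61.
Total exposure: 8 nights.
After the first batch: Gamma(8 + 61, 17 + 8) = Gamma(69, 25).
Total count: 12 + 9 + 3 + 9 + 4 + 2 + 5 + 13 + 8 + 13 = 78.
Total exposure: 10 nights.
After the second batch: Gamma(69 + 78, 25 + 10) = Gamma(147, 35).

35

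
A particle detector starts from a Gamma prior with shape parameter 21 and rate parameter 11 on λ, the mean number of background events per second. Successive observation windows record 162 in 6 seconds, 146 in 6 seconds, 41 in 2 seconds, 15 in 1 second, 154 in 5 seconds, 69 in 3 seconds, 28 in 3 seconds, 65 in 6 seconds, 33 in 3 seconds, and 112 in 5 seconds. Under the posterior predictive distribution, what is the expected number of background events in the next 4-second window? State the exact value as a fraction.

Total count: 162 + 146 + 41 + 15 + 154 + 69 + 28 + 65 + 33 + 112 = 825.
Total exposure: 6 + 6 + 2 + 1 + 5 + 3 + 3 + 6 + 3 + 5 = 40 seconds.
The Gamma prior is conjugate for the Poisson rate, so λ | data ~ Gamma(21+825, 11+40) = Gamma(846, 51).
Predictive mean over a 4-second window = T·E[λ|data] = 4·846/51 = 1128/17.

1128/17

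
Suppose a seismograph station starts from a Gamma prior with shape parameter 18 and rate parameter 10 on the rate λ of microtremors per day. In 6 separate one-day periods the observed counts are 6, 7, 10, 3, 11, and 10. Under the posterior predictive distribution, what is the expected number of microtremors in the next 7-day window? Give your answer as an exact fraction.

Total count: 6 + 7 + 10 + 3 + 11 + 10 = 47.
Total exposure: 6 days.
Gamma(α, β) with Poisson data over total exposure Σt gives posterior Gamma(α+Σx, β+Σt) = Gamma(65, 16).
Predictive mean over a 7-day window = T·E[λ|data] = 7·65/16 = 455/16.

455/16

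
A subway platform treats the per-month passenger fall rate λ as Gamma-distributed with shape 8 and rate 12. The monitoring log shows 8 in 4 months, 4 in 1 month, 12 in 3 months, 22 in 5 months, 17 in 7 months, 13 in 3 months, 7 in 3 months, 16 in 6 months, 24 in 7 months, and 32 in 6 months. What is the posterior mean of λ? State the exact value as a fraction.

163/57

Total count: 8 + 4 + 12 + 22 + 17 + 13 + 7 + 16 + 24 + 32 = 155.
Total exposure: 4 + 1 + 3 + 5 + 7 + 3 + 3 + 6 + 7 + 6 = 45 months.
The Gamma prior is conjugate for the Poisson rate, so λ | data ~ Gamma(8+155, 12+45) = Gamma(163, 57).
Posterior mean = α'/β' = 163/57.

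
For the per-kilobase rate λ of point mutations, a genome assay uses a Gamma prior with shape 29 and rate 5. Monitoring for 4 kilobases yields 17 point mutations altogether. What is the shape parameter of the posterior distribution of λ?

Total count 17 over total exposure 4 kilobases.
Gamma(α, β) with Poisson data over total exposure Σt gives posterior Gamma(α+Σx, β+Σt) = Gamma(46, 9).

46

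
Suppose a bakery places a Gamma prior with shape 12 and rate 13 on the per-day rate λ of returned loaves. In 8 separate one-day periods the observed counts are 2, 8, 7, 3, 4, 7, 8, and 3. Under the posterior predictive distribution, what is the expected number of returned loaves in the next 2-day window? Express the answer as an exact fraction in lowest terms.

36/7

Total count: 2 + 8 + 7 + 3 + 4 + 7 + 8 + 3 = 42.
Total exposure: 8 days.
Posterior: α' = 12 + 42 = 54, β' = 13 + 8 = 21.
Predictive mean over a 2-day window = T·E[λ|data] = 2·54/21 = 36/7.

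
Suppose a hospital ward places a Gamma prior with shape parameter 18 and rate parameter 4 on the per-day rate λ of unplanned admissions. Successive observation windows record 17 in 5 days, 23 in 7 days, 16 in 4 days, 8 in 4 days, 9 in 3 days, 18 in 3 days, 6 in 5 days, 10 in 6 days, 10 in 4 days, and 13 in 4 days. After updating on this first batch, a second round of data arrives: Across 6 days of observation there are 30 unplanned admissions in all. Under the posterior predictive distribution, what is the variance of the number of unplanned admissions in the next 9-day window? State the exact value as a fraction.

102528/3025

Total count: 17 + 23 + 16 + 8 + 9 + 18 + 6 + 10 + 10 + 13 = 130.
Total exposure: 5 + 7 + 4 + 4 + 3 + 3 + 5 + 6 + 4 + 4 = 45 days.
After the first batch: Gamma(18 + 130, 4 + 45) = Gamma(148, 49).
Total count 30 over total exposure 6 days.
After the second batch: Gamma(148 + 30, 49 + 6) = Gamma(178, 55).
The posterior predictive for a window of length T is Negative Binomial with variance T·α'·(β'+T)/β'² = 9·178·64/3025 = 102528/3025.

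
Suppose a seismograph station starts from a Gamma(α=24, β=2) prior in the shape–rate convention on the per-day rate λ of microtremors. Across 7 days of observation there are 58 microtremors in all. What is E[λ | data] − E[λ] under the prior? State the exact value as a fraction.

Total count 58 over total exposure 7 days.
Posterior: α' = 24 + 58 = 82, β' = 2 + 7 = 9.
Posterior mean = 82/9 = 82/9; prior mean = 24/2 = 12. Difference = 82/9 − 12 = -26/9.

-26/9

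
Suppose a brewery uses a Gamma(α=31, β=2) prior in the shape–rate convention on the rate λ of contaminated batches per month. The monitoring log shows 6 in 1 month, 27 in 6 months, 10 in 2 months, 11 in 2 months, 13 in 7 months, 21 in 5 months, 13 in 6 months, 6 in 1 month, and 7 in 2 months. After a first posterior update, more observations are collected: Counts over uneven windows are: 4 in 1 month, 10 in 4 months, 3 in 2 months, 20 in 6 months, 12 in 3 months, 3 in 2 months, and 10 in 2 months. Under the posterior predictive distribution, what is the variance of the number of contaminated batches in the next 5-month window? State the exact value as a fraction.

Total count: 6 + 27 + 10 + 11 + 13 + 21 + 13 + 6 + 7 = 114.
Total exposure: 1 + 6 + 2 + 2 + 7 + 5 + 6 + 1 + 2 = 32 months.
After the first batch: Gamma(31 + 114, 2 + 32) = Gamma(145, 34).
Total count: 4 + 10 + 3 + 20 + 12 + 3 + 10 = 62.
Total exposure: 1 + 4 + 2 + 6 + 3 + 2 + 2 = 20 months.
After the second batch: Gamma(145 + 62, 34 + 20) = Gamma(207, 54).
The posterior predictive for a window of length T is Negative Binomial with variance T·α'·(β'+T)/β'² = 5·207·59/2916 = 6785/324.

6785/324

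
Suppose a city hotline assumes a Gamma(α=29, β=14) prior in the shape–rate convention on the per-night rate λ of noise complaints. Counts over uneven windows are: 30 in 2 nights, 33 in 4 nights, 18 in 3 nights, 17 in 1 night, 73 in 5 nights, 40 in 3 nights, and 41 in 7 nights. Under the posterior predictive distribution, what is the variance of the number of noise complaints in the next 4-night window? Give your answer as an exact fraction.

48332/1521

Total count: 30 + 33 + 18 + 17 + 73 + 40 + 41 = 252.
Total exposure: 2 + 4 + 3 + 1 + 5 + 3 + 7 = 25 nights.
Gamma(α, β) with Poisson data over total exposure Σt gives posterior Gamma(α+Σx, β+Σt) = Gamma(281, 39).
The posterior predictive for a window of length T is Negative Binomial with variance T·α'·(β'+T)/β'² = 4·281·43/1521 = 48332/1521.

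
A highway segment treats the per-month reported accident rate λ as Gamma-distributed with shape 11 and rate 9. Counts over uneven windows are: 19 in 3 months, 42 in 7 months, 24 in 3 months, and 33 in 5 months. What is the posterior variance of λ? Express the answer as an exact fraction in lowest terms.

Total count: 19 + 42 + 24 + 33 = 118.
Total exposure: 3 + 7 + 3 + 5 = 18 months.
The Gamma prior is conjugate for the Poisson rate, so λ | data ~ Gamma(11+118, 9+18) = Gamma(129, 27).
Posterior variance = α'/β'² = 129/729 = 43/243.

43/243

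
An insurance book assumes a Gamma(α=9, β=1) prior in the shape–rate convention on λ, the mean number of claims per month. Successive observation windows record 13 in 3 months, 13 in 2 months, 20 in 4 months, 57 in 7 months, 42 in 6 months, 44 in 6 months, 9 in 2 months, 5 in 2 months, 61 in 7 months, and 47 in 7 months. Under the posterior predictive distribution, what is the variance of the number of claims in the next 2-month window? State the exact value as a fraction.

31360/2209

Total count: 13 + 13 + 20 + 57 + 42 + 44 + 9 + 5 + 61 + 47 = 311.
Total exposure: 3 + 2 + 4 + 7 + 6 + 6 + 2 + 2 + 7 + 7 = 46 months.
Conjugate update: add total count to the shape and total exposure to the rate, giving Gamma(320, 47).
The posterior predictive for a window of length T is Negative Binomial with variance T·α'·(β'+T)/β'² = 2·320·49/2209 = 31360/2209.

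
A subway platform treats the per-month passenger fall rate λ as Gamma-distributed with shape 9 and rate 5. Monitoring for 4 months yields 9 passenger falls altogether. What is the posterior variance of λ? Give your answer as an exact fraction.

2/9

Total count 9 over total exposure 4 months.
The Gamma prior is conjugate for the Poisson rate, so λ | data ~ Gamma(9+9, 5+4) = Gamma(18, 9).
Posterior variance = α'/β'² = 18/81 = 2/9.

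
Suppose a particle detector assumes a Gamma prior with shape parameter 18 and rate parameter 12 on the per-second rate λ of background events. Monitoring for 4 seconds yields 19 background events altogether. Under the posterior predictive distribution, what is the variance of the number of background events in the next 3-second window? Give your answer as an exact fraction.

Total count 19 over total exposure 4 seconds.
Gamma(α, β) with Poisson data over total exposure Σt gives posterior Gamma(α+Σx, β+Σt) = Gamma(37, 16).
The posterior predictive for a window of length T is Negative Binomial with variance T·α'·(β'+T)/β'² = 3·37·19/256 = 2109/256.

2109/256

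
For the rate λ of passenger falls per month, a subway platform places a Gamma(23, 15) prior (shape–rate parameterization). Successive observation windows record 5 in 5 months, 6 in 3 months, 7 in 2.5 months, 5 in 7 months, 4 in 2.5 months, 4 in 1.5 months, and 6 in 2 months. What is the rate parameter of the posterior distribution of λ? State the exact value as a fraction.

77/2

Total count: 5 + 6 + 7 + 5 + 4 + 4 + 6 = 37.
Total exposure: 5 + 3 + 2.5 + 7 + 2.5 + 1.5 + 2 = 23.5 months.
The Gamma prior is conjugate for the Poisson rate, so λ | data ~ Gamma(23+37, 15+23.5) = Gamma(60, 77/2).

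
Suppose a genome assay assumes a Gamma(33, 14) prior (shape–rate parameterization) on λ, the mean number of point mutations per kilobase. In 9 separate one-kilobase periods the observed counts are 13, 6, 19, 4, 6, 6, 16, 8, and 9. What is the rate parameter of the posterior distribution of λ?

23

Total count: 13 + 6 + 19 + 4 + 6 + 6 + 16 + 8 + 9 = 87.
Total exposure: 9 kilobases.
Posterior: α' = 33 + 87 = 120, β' = 14 + 9 = 23.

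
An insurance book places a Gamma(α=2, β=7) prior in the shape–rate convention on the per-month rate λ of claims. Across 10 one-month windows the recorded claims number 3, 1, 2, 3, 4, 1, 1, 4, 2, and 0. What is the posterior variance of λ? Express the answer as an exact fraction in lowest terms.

Total count: 3 + 1 + 2 + 3 + 4 + 1 + 1 + 4 + 2 + 0 = 21.
Total exposure: 10 months.
Posterior: α' = 2 + 21 = 23, β' = 7 + 10 = 17.
Posterior variance = α'/β'² = 23/289.

23/289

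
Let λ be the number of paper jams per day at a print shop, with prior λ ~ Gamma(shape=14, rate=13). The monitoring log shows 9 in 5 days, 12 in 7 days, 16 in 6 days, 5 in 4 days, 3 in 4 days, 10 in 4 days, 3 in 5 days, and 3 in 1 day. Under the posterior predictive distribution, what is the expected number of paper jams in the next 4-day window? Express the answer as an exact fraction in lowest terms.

300/49

Total count: 9 + 12 + 16 + 5 + 3 + 10 + 3 + 3 = 61.
Total exposure: 5 + 7 + 6 + 4 + 4 + 4 + 5 + 1 = 36 days.
Conjugate update: add total count to the shape and total exposure to the rate, giving Gamma(75, 49).
Predictive mean over a 4-day window = T·E[λ|data] = 4·75/49 = 300/49.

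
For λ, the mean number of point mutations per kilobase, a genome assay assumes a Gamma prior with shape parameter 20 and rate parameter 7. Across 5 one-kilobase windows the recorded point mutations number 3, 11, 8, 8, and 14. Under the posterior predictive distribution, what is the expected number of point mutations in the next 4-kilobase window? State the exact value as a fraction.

Total count: 3 + 11 + 8 + 8 + 14 = 44.
Total exposure: 5 kilobases.
By Gamma–Poisson conjugacy, the posterior is Gamma(α + Σx, β + Σt) = Gamma(20 + 44, 7 + 5) = Gamma(64, 12).
Predictive mean over a 4-kilobase window = T·E[λ|data] = 4·64/12 = 64/3.

64/3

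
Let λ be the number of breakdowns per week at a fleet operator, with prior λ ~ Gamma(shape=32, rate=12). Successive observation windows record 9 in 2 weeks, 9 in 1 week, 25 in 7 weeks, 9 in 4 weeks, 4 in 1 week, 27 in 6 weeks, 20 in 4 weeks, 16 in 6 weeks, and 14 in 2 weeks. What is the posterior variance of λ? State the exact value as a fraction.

11/135

Total count: 9 + 9 + 25 + 9 + 4 + 27 + 20 + 16 + 14 = 133.
Total exposure: 2 + 1 + 7 + 4 + 1 + 6 + 4 + 6 + 2 = 33 weeks.
Conjugate update: add total count to the shape and total exposure to the rate, giving Gamma(165, 45).
Posterior variance = α'/β'² = 165/2025 = 11/135.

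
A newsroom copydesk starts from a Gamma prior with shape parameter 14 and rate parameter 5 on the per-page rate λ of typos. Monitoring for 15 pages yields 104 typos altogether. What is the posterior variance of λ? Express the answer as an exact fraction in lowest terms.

59/200

Total count 104 over total exposure 15 pages.
Gamma(α, β) with Poisson data over total exposure Σt gives posterior Gamma(α+Σx, β+Σt) = Gamma(118, 20).
Posterior variance = α'/β'² = 118/400 = 59/200.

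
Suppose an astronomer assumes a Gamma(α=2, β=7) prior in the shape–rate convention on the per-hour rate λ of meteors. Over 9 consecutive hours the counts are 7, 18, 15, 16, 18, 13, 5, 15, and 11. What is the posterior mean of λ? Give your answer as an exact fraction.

Total count: 7 + 18 + 15 + 16 + 18 + 13 + 5 + 15 + 11 = 118.
Total exposure: 9 hours.
Gamma(α, β) with Poisson data over total exposure Σt gives posterior Gamma(α+Σx, β+Σt) = Gamma(120, 16).
Posterior mean = α'/β' = 120/16 = 15/2.

15/2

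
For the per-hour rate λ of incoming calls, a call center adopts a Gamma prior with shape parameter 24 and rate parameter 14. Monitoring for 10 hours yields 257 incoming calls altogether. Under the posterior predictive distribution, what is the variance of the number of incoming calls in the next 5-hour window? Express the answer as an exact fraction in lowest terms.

40745/576

Total count 257 over total exposure 10 hours.
Conjugate update: add total count to the shape and total exposure to the rate, giving Gamma(281, 24).
The posterior predictive for a window of length T is Negative Binomial with variance T·α'·(β'+T)/β'² = 5·281·29/576 = 40745/576.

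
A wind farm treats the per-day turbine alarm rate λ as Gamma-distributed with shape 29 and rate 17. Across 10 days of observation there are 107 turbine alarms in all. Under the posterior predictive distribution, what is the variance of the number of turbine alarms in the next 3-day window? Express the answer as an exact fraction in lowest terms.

Total count 107 over total exposure 10 days.
Gamma(α, β) with Poisson data over total exposure Σt gives posterior Gamma(α+Σx, β+Σt) = Gamma(136, 27).
The posterior predictive for a window of length T is Negative Binomial with variance T·α'·(β'+T)/β'² = 3·136·30/729 = 1360/81.

1360/81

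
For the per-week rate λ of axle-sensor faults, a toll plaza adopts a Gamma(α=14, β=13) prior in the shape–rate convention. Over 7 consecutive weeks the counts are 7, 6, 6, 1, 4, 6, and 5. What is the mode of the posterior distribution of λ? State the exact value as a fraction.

Total count: 7 + 6 + 6 + 1 + 4 + 6 + 5 = 35.
Total exposure: 7 weeks.
Posterior: α' = 14 + 35 = 49, β' = 13 + 7 = 20.
Posterior mode = (α'−1)/β' = 48/20 = 12/5.

12/5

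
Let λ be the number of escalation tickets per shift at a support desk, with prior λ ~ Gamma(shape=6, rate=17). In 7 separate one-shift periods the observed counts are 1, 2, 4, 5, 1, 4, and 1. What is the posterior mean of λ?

1

Total count: 1 + 2 + 4 + 5 + 1 + 4 + 1 = 18.
Total exposure: 7 shifts.
Conjugate update: add total count to the shape and total exposure to the rate, giving Gamma(24, 24).
Posterior mean = α'/β' = 24/24 = 1.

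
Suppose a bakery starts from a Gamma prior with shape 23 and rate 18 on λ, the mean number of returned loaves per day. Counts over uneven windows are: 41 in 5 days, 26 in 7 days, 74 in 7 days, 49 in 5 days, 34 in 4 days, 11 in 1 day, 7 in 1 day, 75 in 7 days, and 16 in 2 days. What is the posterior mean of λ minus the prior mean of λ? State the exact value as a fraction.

1699/342

Total count: 41 + 26 + 74 + 49 + 34 + 11 + 7 + 75 + 16 = 333.
Total exposure: 5 + 7 + 7 + 5 + 4 + 1 + 1 + 7 + 2 = 39 days.
The Gamma prior is conjugate for the Poisson rate, so λ | data ~ Gamma(23+333, 18+39) = Gamma(356, 57).
Posterior mean = 356/57 = 356/57; prior mean = 23/18 = 23/18. Difference = 356/57 − 23/18 = 1699/342.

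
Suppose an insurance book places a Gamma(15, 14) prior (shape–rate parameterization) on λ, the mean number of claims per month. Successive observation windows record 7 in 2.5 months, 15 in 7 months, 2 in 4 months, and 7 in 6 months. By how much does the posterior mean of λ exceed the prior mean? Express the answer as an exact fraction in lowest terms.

283/938

Total count: 7 + 15 + 2 + 7 = 31.
Total exposure: 2.5 + 7 + 4 + 6 = 19.5 months.
Conjugate update: add total count to the shape and total exposure to the rate, giving Gamma(46, 67/2).
Posterior mean = 46/(67/2) = 92/67; prior mean = 15/14 = 15/14. Difference = 92/67 − 15/14 = 283/938.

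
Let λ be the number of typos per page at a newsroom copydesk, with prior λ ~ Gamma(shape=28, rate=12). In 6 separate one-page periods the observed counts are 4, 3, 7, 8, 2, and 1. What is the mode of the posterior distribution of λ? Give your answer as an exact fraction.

Total count: 4 + 3 + 7 + 8 + 2 + 1 = 25.
Total exposure: 6 pages.
Gamma(α, β) with Poisson data over total exposure Σt gives posterior Gamma(α+Σx, β+Σt) = Gamma(53, 18).
Posterior mode = (α'−1)/β' = 52/18 = 26/9.

26/9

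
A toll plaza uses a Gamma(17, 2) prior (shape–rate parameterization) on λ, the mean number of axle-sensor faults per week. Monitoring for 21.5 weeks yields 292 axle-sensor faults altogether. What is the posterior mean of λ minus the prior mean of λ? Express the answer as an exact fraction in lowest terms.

437/94

Total count 292 over total exposure 21.5 weeks.
Posterior: α' = 17 + 292 = 309, β' = 2 + 21.5 = 47/2.
Posterior mean = 309/(47/2) = 618/47; prior mean = 17/2 = 17/2. Difference = 618/47 − 17/2 = 437/94.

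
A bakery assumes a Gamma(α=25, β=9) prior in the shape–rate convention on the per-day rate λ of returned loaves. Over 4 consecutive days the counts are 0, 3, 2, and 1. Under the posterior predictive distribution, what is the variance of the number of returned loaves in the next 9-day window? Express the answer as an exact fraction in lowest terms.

6138/169

Total count: 0 + 3 + 2 + 1 = 6.
Total exposure: 4 days.
By Gamma–Poisson conjugacy, the posterior is Gamma(α + Σx, β + Σt) = Gamma(25 + 6, 9 + 4) = Gamma(31, 13).
The posterior predictive for a window of length T is Negative Binomial with variance T·α'·(β'+T)/β'² = 9·31·22/169 = 6138/169.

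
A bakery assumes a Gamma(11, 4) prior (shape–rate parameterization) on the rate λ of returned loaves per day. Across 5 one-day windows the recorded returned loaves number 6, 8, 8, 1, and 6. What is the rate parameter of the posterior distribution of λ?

Total count: 6 + 8 + 8 + 1 + 6 = 29.
Total exposure: 5 days.
Posterior: α' = 11 + 29 = 40, β' = 4 + 5 = 9.

9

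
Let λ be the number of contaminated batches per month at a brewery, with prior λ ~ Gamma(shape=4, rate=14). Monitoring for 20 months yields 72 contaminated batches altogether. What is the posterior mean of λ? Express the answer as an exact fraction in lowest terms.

38/17

Total count 72 over total exposure 20 months.
Gamma(α, β) with Poisson data over total exposure Σt gives posterior Gamma(α+Σx, β+Σt) = Gamma(76, 34).
Posterior mean = α'/β' = 76/34 = 38/17.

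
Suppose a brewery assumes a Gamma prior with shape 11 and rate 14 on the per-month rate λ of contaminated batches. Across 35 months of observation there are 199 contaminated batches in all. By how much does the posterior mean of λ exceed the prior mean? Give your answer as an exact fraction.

Total count 199 over total exposure 35 months.
Posterior: α' = 11 + 199 = 210, β' = 14 + 35 = 49.
Posterior mean = 210/49 = 30/7; prior mean = 11/14 = 11/14. Difference = 30/7 − 11/14 = 7/2.

7/2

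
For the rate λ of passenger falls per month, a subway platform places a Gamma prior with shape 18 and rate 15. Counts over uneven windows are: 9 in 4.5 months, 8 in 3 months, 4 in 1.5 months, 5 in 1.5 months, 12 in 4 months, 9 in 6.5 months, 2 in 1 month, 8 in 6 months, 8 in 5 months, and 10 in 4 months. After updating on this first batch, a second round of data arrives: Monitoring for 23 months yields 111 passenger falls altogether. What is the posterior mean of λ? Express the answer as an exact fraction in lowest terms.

68/25

Total count: 9 + 8 + 4 + 5 + 12 + 9 + 2 + 8 + 8 + 10 = 75.
Total exposure: 4.5 + 3 + 1.5 + 1.5 + 4 + 6.5 + 1 + 6 + 5 + 4 = 37 months.
After the first batch: Gamma(18 + 75, 15 + 37) = Gamma(93, 52).
Total count 111 over total exposure 23 months.
After the second batch: Gamma(93 + 111, 52 + 23) = Gamma(204, 75).
Posterior mean = α'/β' = 204/75 = 68/25.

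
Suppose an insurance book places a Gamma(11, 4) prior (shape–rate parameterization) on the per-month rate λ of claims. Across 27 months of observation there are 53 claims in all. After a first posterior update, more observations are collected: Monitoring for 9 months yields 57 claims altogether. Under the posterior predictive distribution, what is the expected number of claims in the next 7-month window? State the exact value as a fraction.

Total count 53 over total exposure 27 months.
After the first batch: Gamma(11 + 53, 4 + 27) = Gamma(64, 31).
Total count 57 over total exposure 9 months.
After the second batch: Gamma(64 + 57, 31 + 9) = Gamma(121, 40).
Predictive mean over a 7-month window = T·E[λ|data] = 7·121/40 = 847/40.

847/40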